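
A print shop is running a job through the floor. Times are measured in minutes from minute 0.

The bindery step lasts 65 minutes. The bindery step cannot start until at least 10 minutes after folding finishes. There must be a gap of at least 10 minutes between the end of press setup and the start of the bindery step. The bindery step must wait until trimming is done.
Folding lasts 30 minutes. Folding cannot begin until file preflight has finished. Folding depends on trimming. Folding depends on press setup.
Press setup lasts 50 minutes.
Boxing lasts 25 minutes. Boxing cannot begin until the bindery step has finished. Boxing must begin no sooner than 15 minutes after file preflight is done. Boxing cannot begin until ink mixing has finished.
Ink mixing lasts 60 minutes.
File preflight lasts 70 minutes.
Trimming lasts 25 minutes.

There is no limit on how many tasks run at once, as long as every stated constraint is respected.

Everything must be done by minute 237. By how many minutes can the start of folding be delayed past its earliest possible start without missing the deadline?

37

Nothing blocks trimming, so it runs from minute 0 to minute 25.
Nothing blocks press setup, so it runs from minute 0 to minute 50.
File preflight can start immediately at minute 0; it finishes at minute 70.
Folding cannot start until file preflight (finishes minute 70); trimming (finishes minute 25); press setup (finishes minute 50). The controlling bound is minute 70, so folding finishes at 70 + 30 = minute 100.

Working backward from the deadline:
Nothing follows boxing; the deadline of minute 237 is its only limit. It must start by 237 − 25 = minute 212.
Since boxing (must start by minute 212) depends on it, the bindery step must finish by minute 212. Backing off its 65-minute duration gives a latest start of minute 147.
Folding has to be done before the bindery step (must start by minute 147, minus 10-minute gap → minute 137). That means finishing by minute 137, i.e. starting by 137 − 30 = minute 107.
So folding can start as early as minute 70 and as late as minute 107, giving 107 − 70 = 37 minutes of slack.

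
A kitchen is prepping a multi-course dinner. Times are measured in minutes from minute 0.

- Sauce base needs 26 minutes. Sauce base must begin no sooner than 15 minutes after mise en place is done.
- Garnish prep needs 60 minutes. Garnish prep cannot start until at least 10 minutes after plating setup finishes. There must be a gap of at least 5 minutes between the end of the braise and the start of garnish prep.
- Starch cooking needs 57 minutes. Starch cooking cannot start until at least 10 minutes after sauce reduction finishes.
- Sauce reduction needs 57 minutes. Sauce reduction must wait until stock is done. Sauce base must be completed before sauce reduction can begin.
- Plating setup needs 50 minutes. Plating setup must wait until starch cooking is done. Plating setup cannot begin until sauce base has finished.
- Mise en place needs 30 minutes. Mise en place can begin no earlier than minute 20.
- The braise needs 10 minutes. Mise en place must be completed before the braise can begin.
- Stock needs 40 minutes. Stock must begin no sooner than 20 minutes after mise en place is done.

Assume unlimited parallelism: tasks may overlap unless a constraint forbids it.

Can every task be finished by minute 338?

No

Mise en place waits on its own release at minute 20, so it starts at minute 20 and finishes at 20 + 30 = minute 50.
After mise en place (finishes minute 50), the braise can start at minute 50 and finishes at minute 60.
After mise en place (finishes minute 50, plus 15-minute gap → minute 65), sauce base can start at minute 65 and finishes at minute 91.
After mise en place (finishes minute 50, plus 20-minute gap → minute 70), stock can start at minute 70 and finishes at minute 110.
Sauce reduction cannot start until stock (finishes minute 110); sauce base (finishes minute 91). The controlling bound is minute 110, so sauce reduction finishes at 110 + 57 = minute 167.
After sauce reduction (finishes minute 167, plus 10-minute gap → minute 177), starch cooking can start at minute 177 and finishes at minute 234.
Plating setup has to wait for starch cooking (finishes minute 234); sauce base (finishes minute 91). The latest of these is minute 234, so plating setup runs minute 234 to 234 + 50 = minute 284.
For garnish prep: plating setup (finishes minute 284, plus 10-minute gap → minute 294); the braise (finishes minute 60, plus 5-minute gap → minute 65). Taking the maximum gives a start of minute 294, and it finishes at 294 + 60 = minute 354.
The earliest everything can be done is minute 354, which is after the deadline of 338, so it is not possible.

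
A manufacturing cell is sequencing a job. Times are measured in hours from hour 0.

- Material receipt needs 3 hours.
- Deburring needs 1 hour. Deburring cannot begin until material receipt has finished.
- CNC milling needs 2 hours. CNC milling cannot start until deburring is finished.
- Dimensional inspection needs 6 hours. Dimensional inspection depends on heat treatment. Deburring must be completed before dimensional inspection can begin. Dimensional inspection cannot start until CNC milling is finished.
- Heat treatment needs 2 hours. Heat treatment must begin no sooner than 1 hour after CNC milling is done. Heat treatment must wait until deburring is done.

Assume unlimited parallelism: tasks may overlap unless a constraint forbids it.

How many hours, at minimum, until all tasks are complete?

Nothing blocks material receipt, so it runs from hour 0 to hour 3.
After material receipt (finishes hour 3), deburring can start at hour 3 and finishes at hour 4.
After deburring (finishes hour 4), CNC milling can start at hour 4 and finishes at hour 6.
Heat treatment cannot start until CNC milling (finishes hour 6, plus 1-hour gap → hour 7); deburring (finishes hour 4). The controlling bound is hour 7, so heat treatment finishes at 7 + 2 = hour 9.
Dimensional inspection needs all of heat treatment (finishes hour 9); deburring (finishes hour 4); CNC milling (finishes hour 6). That puts its earliest start at hour 9; it finishes at 9 + 6 = hour 15.
All tasks are finished once the last one completes. Finish times: Material receipt at 3, Deburring at 4, CNC milling at 6, Heat treatment at 9, Dimensional inspection at 15. The latest is hour 15.

15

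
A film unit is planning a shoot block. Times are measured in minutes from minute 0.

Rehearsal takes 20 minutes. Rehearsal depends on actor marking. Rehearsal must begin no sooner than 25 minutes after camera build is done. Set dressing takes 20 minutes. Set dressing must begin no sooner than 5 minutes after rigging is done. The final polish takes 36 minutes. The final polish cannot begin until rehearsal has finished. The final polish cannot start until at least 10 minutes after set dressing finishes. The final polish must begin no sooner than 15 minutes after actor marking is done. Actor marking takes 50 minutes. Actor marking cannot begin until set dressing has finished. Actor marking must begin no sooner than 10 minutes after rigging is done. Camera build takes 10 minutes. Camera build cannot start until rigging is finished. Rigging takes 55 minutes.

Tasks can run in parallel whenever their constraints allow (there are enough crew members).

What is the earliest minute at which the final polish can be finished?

Rigging has no prerequisites, so it starts at minute 0 and finishes at minute 55.
After rigging (finishes minute 55), camera build can start at minute 55 and finishes at minute 65.
Set dressing waits on rigging (finishes minute 55, plus 5-minute gap → minute 60), so it starts at minute 60 and finishes at 60 + 20 = minute 80.
Actor marking has to wait for set dressing (finishes minute 80); rigging (finishes minute 55, plus 10-minute gap → minute 65). The latest of these is minute 80, so actor marking runs minute 80 to 80 + 50 = minute 130.
Rehearsal needs all of actor marking (finishes minute 130); camera build (finishes minute 65, plus 25-minute gap → minute 90). That puts its earliest start at minute 130; it finishes at 130 + 20 = minute 150.
The final polish has to wait for rehearsal (finishes minute 150); set dressing (finishes minute 80, plus 10-minute gap → minute 90); actor marking (finishes minute 130, plus 15-minute gap → minute 145). The latest of these is minute 150, so the final polish runs minute 150 to 150 + 36 = minute 186.

186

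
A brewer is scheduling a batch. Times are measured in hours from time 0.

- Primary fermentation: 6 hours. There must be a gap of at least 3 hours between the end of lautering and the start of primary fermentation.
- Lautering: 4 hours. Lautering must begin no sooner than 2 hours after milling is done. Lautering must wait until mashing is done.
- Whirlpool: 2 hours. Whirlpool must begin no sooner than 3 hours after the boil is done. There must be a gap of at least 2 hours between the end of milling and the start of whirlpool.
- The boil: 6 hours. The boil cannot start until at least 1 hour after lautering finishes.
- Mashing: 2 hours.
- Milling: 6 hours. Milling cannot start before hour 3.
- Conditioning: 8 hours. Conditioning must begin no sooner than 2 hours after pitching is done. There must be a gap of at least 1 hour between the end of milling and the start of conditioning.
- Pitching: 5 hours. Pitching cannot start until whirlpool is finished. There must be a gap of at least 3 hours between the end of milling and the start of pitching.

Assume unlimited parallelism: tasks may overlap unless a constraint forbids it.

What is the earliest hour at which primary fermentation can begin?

18

Mashing has no prerequisites, so it starts at hour 0 and finishes at hour 2.
Milling cannot begin until its own release at hour 3. It runs from hour 3 to 3 + 6 = hour 9.
For lautering: milling (finishes hour 9, plus 2-hour gap → hour 11); mashing (finishes hour 2). Taking the maximum gives a start of hour 11, and it finishes at 11 + 4 = hour 15.
Primary fermentation waits on lautering (finishes hour 15, plus 3-hour gap → hour 18), so the earliest it can start is hour 18.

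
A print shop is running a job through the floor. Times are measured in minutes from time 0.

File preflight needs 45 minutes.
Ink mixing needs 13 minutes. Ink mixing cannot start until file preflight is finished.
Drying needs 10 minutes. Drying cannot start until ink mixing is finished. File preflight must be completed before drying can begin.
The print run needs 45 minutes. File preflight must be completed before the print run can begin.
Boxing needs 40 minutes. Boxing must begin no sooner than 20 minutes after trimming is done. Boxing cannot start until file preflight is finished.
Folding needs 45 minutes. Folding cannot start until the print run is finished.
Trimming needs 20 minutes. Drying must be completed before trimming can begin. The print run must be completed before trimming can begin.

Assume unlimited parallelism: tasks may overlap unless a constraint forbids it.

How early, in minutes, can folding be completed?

File preflight has no prerequisites, so it starts at minute 0 and finishes at minute 45.
The print run waits on file preflight (finishes minute 45), so it starts at minute 45 and finishes at 45 + 45 = minute 90.
Folding waits on the print run (finishes minute 90), so it starts at minute 90 and finishes at 90 + 45 = minute 135.

135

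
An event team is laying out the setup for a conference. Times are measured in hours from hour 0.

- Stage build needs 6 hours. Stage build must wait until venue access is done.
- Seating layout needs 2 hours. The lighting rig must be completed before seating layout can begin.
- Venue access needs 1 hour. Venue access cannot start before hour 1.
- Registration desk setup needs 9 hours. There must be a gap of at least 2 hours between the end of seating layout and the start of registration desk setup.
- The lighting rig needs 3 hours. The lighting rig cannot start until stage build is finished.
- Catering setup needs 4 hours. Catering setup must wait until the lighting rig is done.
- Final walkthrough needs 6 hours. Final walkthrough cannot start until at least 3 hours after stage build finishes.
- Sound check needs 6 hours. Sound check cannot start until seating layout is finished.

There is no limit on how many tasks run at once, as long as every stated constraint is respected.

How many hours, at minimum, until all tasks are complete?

After its own release at hour 1, venue access can start at hour 1 and finishes at hour 2.
After venue access (finishes hour 2), stage build can start at hour 2 and finishes at hour 8.
Final walkthrough waits on stage build (finishes hour 8, plus 3-hour gap → hour 11), so it starts at hour 11 and finishes at 11 + 6 = hour 17.
The lighting rig cannot begin until stage build (finishes hour 8). It runs from hour 8 to 8 + 3 = hour 11.
After the lighting rig (finishes hour 11), catering setup can start at hour 11 and finishes at hour 15.
Seating layout cannot begin until the lighting rig (finishes hour 11). It runs from hour 11 to 11 + 2 = hour 13.
Sound check waits on seating layout (finishes hour 13), so it starts at hour 13 and finishes at 13 + 6 = hour 19.
Registration desk setup waits on seating layout (finishes hour 13, plus 2-hour gap → hour 15), so it starts at hour 15 and finishes at 15 + 9 = hour 24.
All tasks are finished once the last one completes. Finish times: Venue access at 2, Stage build at 8, The lighting rig at 11, Seating layout at 13, Registration desk setup at 24, Catering setup at 15, Sound check at 19, Final walkthrough at 17. The latest is hour 24.

24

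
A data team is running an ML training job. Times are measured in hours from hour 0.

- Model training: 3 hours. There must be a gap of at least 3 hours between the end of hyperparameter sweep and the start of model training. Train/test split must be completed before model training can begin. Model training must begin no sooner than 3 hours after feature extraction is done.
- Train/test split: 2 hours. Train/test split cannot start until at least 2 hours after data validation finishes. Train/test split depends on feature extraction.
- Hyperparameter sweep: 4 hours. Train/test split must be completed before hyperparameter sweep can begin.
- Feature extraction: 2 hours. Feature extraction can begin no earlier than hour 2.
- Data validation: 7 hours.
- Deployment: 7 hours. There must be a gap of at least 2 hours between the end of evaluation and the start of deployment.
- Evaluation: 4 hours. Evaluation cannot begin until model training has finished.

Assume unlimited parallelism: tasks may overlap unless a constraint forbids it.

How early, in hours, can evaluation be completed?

25

Feature extraction cannot begin until its own release at hour 2. It runs from hour 2 to 2 + 2 = hour 4.
Nothing blocks data validation, so it runs from hour 0 to hour 7.
For train/test split: data validation (finishes hour 7, plus 2-hour gap → hour 9); feature extraction (finishes hour 4). Taking the maximum gives a start of hour 9, and it finishes at 9 + 2 = hour 11.
Hyperparameter sweep waits on train/test split (finishes hour 11), so it starts at hour 11 and finishes at 11 + 4 = hour 15.
Model training needs all of hyperparameter sweep (finishes hour 15, plus 3-hour gap → hour 18); train/test split (finishes hour 11); feature extraction (finishes hour 4, plus 3-hour gap → hour 7). That puts its earliest start at hour 18; it finishes at 18 + 3 = hour 21.
After model training (finishes hour 21), evaluation can start at hour 21 and finishes at hour 25.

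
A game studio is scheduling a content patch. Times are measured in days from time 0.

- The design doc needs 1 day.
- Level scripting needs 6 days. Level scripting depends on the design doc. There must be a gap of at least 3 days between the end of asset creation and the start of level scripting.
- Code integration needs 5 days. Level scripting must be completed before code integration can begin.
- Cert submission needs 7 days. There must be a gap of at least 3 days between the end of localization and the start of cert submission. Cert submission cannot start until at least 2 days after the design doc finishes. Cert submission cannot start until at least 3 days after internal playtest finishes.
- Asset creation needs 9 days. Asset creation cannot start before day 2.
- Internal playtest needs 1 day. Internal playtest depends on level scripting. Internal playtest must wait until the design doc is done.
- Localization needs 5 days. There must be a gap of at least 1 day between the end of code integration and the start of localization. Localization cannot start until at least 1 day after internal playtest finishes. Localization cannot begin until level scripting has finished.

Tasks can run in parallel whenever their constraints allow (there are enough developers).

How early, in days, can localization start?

Asset creation cannot begin until its own release at day 2. It runs from day 2 to 2 + 9 = day 11.
The design doc has no prerequisites, so it starts at day 0 and finishes at day 1.
Level scripting has to wait for the design doc (finishes day 1); asset creation (finishes day 11, plus 3-day gap → day 14). The latest of these is day 14, so level scripting runs day 14 to 14 + 6 = day 20.
Internal playtest needs all of level scripting (finishes day 20); the design doc (finishes day 1). That puts its earliest start at day 20; it finishes at 20 + 1 = day 21.
Code integration waits on level scripting (finishes day 20), so it starts at day 20 and finishes at 20 + 5 = day 25.
Localization waits on code integration (finishes day 25, plus 1-day gap → day 26); internal playtest (finishes day 21, plus 1-day gap → day 22); level scripting (finishes day 20). The latest of these is day 26, which is the earliest localization can start.

26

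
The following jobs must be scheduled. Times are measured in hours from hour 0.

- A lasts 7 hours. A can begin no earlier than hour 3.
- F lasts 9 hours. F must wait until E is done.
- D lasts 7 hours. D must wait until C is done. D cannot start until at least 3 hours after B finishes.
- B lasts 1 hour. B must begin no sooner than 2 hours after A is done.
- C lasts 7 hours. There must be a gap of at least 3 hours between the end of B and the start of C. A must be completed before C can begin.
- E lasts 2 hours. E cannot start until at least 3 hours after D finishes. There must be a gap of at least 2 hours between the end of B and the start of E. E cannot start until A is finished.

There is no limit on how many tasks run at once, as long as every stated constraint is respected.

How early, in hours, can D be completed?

30

A cannot begin until its own release at hour 3. It runs from hour 3 to 3 + 7 = hour 10.
B cannot begin until A (finishes hour 10, plus 2-hour gap → hour 12). It runs from hour 12 to 12 + 1 = hour 13.
C cannot start until B (finishes hour 13, plus 3-hour gap → hour 16); A (finishes hour 10). The controlling bound is hour 16, so C finishes at 16 + 7 = hour 23.
D has to wait for C (finishes hour 23); B (finishes hour 13, plus 3-hour gap → hour 16). The latest of these is hour 23, so D runs hour 23 to 23 + 7 = hour 30.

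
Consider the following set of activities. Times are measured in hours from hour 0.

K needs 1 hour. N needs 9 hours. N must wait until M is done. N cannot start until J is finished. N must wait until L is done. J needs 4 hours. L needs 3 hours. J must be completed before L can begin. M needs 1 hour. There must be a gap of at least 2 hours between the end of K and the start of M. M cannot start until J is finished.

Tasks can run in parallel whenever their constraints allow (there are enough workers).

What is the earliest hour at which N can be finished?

16

K can start immediately at hour 0; it finishes at hour 1.
Nothing blocks J, so it runs from hour 0 to hour 4.
For M: K (finishes hour 1, plus 2-hour gap → hour 3); J (finishes hour 4). Taking the maximum gives a start of hour 4, and it finishes at 4 + 1 = hour 5.
L cannot begin until J (finishes hour 4). It runs from hour 4 to 4 + 3 = hour 7.
N has to wait for M (finishes hour 5); J (finishes hour 4); L (finishes hour 7). The latest of these is hour 7, so N runs hour 7 to 7 + 9 = hour 16.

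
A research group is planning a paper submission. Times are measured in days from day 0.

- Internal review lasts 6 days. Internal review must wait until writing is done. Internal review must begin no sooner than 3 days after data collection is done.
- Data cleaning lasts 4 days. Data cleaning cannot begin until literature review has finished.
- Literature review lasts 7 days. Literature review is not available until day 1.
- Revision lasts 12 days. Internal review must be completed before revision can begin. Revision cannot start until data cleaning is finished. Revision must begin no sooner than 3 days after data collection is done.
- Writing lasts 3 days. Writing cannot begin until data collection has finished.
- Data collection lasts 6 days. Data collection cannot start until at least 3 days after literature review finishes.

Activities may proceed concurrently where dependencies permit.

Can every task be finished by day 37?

No

After its own release at day 1, literature review can start at day 1 and finishes at day 8.
Data cleaning waits on literature review (finishes day 8), so it starts at day 8 and finishes at 8 + 4 = day 12.
Data collection cannot begin until literature review (finishes day 8, plus 3-day gap → day 11). It runs from day 11 to 11 + 6 = day 17.
Writing waits on data collection (finishes day 17), so it starts at day 17 and finishes at 17 + 3 = day 20.
For internal review: writing (finishes day 20); data collection (finishes day 17, plus 3-day gap → day 20). Taking the maximum gives a start of day 20, and it finishes at 20 + 6 = day 26.
Revision has to wait for internal review (finishes day 26); data cleaning (finishes day 12); data collection (finishes day 17, plus 3-day gap → day 20). The latest of these is day 26, so revision runs day 26 to 26 + 12 = day 38.
The earliest everything can be done is day 38, which is after the deadline of 37, so it is not possible.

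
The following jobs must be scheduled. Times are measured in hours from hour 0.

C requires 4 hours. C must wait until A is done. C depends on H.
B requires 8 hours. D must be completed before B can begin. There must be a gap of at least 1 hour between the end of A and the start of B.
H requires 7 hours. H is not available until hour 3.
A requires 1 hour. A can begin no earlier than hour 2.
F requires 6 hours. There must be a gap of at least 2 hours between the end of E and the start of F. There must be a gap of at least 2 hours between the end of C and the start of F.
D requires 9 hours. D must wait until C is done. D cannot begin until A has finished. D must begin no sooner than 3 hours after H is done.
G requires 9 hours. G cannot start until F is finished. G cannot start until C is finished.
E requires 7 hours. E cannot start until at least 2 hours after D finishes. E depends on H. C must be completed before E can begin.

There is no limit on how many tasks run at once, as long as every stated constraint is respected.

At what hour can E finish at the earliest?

After its own release at hour 3, H can start at hour 3 and finishes at hour 10.
A waits on its own release at hour 2, so it starts at hour 2 and finishes at 2 + 1 = hour 3.
C cannot start until A (finishes hour 3); H (finishes hour 10). The controlling bound is hour 10, so C finishes at 10 + 4 = hour 14.
D has to wait for C (finishes hour 14); A (finishes hour 3); H (finishes hour 10, plus 3-hour gap → hour 13). The latest of these is hour 14, so D runs hour 14 to 14 + 9 = hour 23.
For E: D (finishes hour 23, plus 2-hour gap → hour 25); H (finishes hour 10); C (finishes hour 14). Taking the maximum gives a start of hour 25, and it finishes at 25 + 7 = hour 32.

32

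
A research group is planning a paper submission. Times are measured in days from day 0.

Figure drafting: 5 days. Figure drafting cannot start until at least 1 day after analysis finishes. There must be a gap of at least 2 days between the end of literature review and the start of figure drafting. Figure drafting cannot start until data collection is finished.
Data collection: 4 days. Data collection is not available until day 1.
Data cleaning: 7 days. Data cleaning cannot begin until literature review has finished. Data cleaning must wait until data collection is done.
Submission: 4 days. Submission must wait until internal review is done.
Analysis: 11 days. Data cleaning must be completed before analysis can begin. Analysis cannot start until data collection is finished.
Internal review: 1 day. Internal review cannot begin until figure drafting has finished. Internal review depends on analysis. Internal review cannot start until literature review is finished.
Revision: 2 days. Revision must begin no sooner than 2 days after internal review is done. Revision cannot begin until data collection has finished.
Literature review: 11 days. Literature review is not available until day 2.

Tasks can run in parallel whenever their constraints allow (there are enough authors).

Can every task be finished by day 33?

Data collection cannot begin until its own release at day 1. It runs from day 1 to 1 + 4 = day 5.
Literature review waits on its own release at day 2, so it starts at day 2 and finishes at 2 + 11 = day 13.
Data cleaning needs all of literature review (finishes day 13); data collection (finishes day 5). That puts its earliest start at day 13; it finishes at 13 + 7 = day 20.
Analysis cannot start until data cleaning (finishes day 20); data collection (finishes day 5). The controlling bound is day 20, so analysis finishes at 20 + 11 = day 31.
Figure drafting has to wait for analysis (finishes day 31, plus 1-day gap → day 32); literature review (finishes day 13, plus 2-day gap → day 15); data collection (finishes day 5). The latest of these is day 32, so figure drafting runs day 32 to 32 + 5 = day 37.
For internal review: figure drafting (finishes day 37); analysis (finishes day 31); literature review (finishes day 13). Taking the maximum gives a start of day 37, and it finishes at 37 + 1 = day 38.
Submission waits on internal review (finishes day 38), so it starts at day 38 and finishes at 38 + 4 = day 42.
Revision needs all of internal review (finishes day 38, plus 2-day gap → day 40); data collection (finishes day 5). That puts its earliest start at day 40; it finishes at 40 + 2 = day 42.
The earliest everything can be done is day 42, which is after the deadline of 33, so it is not possible.

No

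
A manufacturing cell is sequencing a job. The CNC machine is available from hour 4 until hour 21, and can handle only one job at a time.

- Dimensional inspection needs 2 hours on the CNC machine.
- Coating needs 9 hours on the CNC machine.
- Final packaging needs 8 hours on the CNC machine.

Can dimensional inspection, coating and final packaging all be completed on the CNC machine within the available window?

The CNC machine window is 21 − 4 = 17 hours.
Running back to back, the jobs need 2 + 9 + 8 = 19 hours on the CNC machine.
Since 19 > 17, they cannot all fit.

No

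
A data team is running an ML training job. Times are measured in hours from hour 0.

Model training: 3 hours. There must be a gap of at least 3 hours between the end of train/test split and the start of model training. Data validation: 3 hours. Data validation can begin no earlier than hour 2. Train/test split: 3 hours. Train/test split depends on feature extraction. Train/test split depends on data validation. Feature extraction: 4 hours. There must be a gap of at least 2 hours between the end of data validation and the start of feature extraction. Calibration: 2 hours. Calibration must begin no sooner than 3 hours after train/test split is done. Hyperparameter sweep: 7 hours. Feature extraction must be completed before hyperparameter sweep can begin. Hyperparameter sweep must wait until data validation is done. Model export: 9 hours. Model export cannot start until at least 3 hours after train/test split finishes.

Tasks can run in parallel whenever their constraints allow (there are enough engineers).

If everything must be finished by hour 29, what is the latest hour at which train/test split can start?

Model training must finish by hour 29; it takes 3 hours, so it must start by 29 − 3 = hour 26.
Calibration must finish by hour 29; it takes 2 hours, so it must start by 29 − 2 = hour 27.
To finish by hour 29, model export (duration 9) must start no later than hour 20.
For train/test split: model training (must start by hour 26, minus 3-hour gap → hour 23); calibration (must start by hour 27, minus 3-hour gap → hour 24); model export (must start by hour 20, minus 3-hour gap → hour 17). The most restrictive is hour 17; with a 3-hour duration, train/test split must start by hour 14.

14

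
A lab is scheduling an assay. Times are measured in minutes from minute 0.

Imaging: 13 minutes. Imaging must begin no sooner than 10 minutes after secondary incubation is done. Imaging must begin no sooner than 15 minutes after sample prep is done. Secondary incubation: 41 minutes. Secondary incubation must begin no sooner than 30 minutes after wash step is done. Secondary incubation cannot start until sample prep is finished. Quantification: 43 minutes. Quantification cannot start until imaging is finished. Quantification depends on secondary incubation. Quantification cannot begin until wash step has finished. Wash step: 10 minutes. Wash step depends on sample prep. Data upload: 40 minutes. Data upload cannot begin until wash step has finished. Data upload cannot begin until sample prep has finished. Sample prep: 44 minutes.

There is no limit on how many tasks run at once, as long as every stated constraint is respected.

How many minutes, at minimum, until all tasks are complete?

191

Sample prep can start immediately at minute 0; it finishes at minute 44.
Wash step cannot begin until sample prep (finishes minute 44). It runs from minute 44 to 44 + 10 = minute 54.
Data upload has to wait for wash step (finishes minute 54); sample prep (finishes minute 44). The latest of these is minute 54, so data upload runs minute 54 to 54 + 40 = minute 94.
Secondary incubation has to wait for wash step (finishes minute 54, plus 30-minute gap → minute 84); sample prep (finishes minute 44). The latest of these is minute 84, so secondary incubation runs minute 84 to 84 + 41 = minute 125.
Imaging cannot start until secondary incubation (finishes minute 125, plus 10-minute gap → minute 135); sample prep (finishes minute 44, plus 15-minute gap → minute 59). The controlling bound is minute 135, so imaging finishes at 135 + 13 = minute 148.
Quantification needs all of imaging (finishes minute 148); secondary incubation (finishes minute 125); wash step (finishes minute 54). That puts its earliest start at minute 148; it finishes at 148 + 43 = minute 191.
All tasks are finished once the last one completes. Finish times: Sample prep at 44, Wash step at 54, Secondary incubation at 125, Imaging at 148, Quantification at 191, Data upload at 94. The latest is minute 191.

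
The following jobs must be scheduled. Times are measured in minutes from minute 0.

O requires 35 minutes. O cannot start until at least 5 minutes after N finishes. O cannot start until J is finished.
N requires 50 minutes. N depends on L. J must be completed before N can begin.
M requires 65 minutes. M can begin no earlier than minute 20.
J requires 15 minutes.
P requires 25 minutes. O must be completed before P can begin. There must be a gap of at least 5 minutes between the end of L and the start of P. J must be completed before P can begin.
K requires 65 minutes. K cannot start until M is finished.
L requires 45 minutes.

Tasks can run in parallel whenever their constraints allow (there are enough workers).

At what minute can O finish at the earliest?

135

L has no prerequisites, so it starts at minute 0 and finishes at minute 45.
Nothing blocks J, so it runs from minute 0 to minute 15.
N needs all of L (finishes minute 45); J (finishes minute 15). That puts its earliest start at minute 45; it finishes at 45 + 50 = minute 95.
For O: N (finishes minute 95, plus 5-minute gap → minute 100); J (finishes minute 15). Taking the maximum gives a start of minute 100, and it finishes at 100 + 35 = minute 135.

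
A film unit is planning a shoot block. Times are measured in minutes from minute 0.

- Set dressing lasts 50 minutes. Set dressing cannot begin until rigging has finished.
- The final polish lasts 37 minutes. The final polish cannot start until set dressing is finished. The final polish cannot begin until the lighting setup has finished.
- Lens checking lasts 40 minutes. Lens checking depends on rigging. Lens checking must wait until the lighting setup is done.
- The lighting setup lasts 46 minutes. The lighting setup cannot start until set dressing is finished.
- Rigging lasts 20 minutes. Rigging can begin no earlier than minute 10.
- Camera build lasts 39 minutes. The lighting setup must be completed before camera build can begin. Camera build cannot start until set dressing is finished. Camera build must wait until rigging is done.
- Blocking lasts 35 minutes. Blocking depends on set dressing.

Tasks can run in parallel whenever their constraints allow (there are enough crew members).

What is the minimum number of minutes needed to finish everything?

Rigging waits on its own release at minute 10, so it starts at minute 10 and finishes at 10 + 20 = minute 30.
Set dressing waits on rigging (finishes minute 30), so it starts at minute 30 and finishes at 30 + 50 = minute 80.
Blocking waits on set dressing (finishes minute 80), so it starts at minute 80 and finishes at 80 + 35 = minute 115.
The lighting setup cannot begin until set dressing (finishes minute 80). It runs from minute 80 to 80 + 46 = minute 126.
The final polish has to wait for set dressing (finishes minute 80); the lighting setup (finishes minute 126). The latest of these is minute 126, so the final polish runs minute 126 to 126 + 37 = minute 163.
Lens checking needs all of rigging (finishes minute 30); the lighting setup (finishes minute 126). That puts its earliest start at minute 126; it finishes at 126 + 40 = minute 166.
Camera build needs all of the lighting setup (finishes minute 126); set dressing (finishes minute 80); rigging (finishes minute 30). That puts its earliest start at minute 126; it finishes at 126 + 39 = minute 165.
All tasks are finished once the last one completes. Finish times: Rigging at 30, Set dressing at 80, The lighting setup at 126, Camera build at 165, Lens checking at 166, Blocking at 115, The final polish at 163. The latest is minute 166.

166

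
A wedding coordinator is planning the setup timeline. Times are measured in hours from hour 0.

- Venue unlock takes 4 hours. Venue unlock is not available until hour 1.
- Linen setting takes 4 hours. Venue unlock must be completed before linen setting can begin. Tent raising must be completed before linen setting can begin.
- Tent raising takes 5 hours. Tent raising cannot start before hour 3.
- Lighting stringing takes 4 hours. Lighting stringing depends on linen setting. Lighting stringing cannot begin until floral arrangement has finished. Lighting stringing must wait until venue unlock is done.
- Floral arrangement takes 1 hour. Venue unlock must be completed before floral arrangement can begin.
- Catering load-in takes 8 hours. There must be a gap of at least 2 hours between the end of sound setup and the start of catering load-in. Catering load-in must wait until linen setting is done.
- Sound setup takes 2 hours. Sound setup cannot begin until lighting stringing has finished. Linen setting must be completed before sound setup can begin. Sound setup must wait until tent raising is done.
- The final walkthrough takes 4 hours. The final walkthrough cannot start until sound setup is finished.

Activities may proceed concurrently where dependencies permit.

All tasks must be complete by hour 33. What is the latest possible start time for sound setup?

21

Catering load-in must finish by hour 33; it takes 8 hours, so it must start by 33 − 8 = hour 25.
Nothing follows the final walkthrough; the deadline of hour 33 is its only limit. It must start by 33 − 4 = hour 29.
For sound setup: catering load-in (must start by hour 25, minus 2-hour gap → hour 23); the final walkthrough (must start by hour 29). The most restrictive is hour 23; with a 2-hour duration, sound setup must start by hour 21.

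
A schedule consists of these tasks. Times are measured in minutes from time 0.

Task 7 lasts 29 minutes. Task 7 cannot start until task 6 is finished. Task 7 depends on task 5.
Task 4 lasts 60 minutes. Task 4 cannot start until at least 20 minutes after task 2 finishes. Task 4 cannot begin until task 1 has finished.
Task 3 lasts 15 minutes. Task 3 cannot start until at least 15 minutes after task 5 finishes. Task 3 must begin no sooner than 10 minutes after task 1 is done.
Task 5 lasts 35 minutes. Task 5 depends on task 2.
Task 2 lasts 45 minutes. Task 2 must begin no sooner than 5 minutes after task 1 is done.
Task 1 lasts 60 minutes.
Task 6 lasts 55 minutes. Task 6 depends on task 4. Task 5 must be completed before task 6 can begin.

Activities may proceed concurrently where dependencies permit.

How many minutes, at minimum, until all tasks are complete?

274

Task 1 can start immediately at minute 0; it finishes at minute 60.
After task 1 (finishes minute 60, plus 5-minute gap → minute 65), task 2 can start at minute 65 and finishes at minute 110.
Task 5 waits on task 2 (finishes minute 110), so it starts at minute 110 and finishes at 110 + 35 = minute 145.
Task 3 cannot start until task 5 (finishes minute 145, plus 15-minute gap → minute 160); task 1 (finishes minute 60, plus 10-minute gap → minute 70). The controlling bound is minute 160, so task 3 finishes at 160 + 15 = minute 175.
Task 4 cannot start until task 2 (finishes minute 110, plus 20-minute gap → minute 130); task 1 (finishes minute 60). The controlling bound is minute 130, so task 4 finishes at 130 + 60 = minute 190.
Task 6 cannot start until task 4 (finishes minute 190); task 5 (finishes minute 145). The controlling bound is minute 190, so task 6 finishes at 190 + 55 = minute 245.
For task 7: task 6 (finishes minute 245); task 5 (finishes minute 145). Taking the maximum gives a start of minute 245, and it finishes at 245 + 29 = minute 274.
All tasks are finished once the last one completes. Finish times: Task 1 at 60, Task 2 at 110, Task 3 at 175, Task 4 at 190, Task 5 at 145, Task 6 at 245, Task 7 at 274. The latest is minute 274.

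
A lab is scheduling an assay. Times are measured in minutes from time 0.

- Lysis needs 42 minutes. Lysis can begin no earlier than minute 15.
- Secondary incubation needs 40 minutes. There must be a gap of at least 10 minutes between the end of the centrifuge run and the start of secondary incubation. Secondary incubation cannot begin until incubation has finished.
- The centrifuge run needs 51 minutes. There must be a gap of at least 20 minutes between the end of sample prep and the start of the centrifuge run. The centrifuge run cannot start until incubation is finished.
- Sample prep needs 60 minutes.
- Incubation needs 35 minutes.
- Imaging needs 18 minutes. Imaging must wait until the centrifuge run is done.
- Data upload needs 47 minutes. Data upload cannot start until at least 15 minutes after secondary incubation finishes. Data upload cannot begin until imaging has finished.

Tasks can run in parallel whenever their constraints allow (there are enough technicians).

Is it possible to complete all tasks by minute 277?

Incubation has no prerequisites, so it starts at minute 0 and finishes at minute 35.
Lysis cannot begin until its own release at minute 15. It runs from minute 15 to 15 + 42 = minute 57.
Sample prep has no prerequisites, so it starts at minute 0 and finishes at minute 60.
For the centrifuge run: sample prep (finishes minute 60, plus 20-minute gap → minute 80); incubation (finishes minute 35). Taking the maximum gives a start of minute 80, and it finishes at 80 + 51 = minute 131.
Imaging cannot begin until the centrifuge run (finishes minute 131). It runs from minute 131 to 131 + 18 = minute 149.
For secondary incubation: the centrifuge run (finishes minute 131, plus 10-minute gap → minute 141); incubation (finishes minute 35). Taking the maximum gives a start of minute 141, and it finishes at 141 + 40 = minute 181.
Data upload has to wait for secondary incubation (finishes minute 181, plus 15-minute gap → minute 196); imaging (finishes minute 149). The latest of these is minute 196, so data upload runs minute 196 to 196 + 47 = minute 243.
Every task is finished by minute 243, which is no later than the deadline of 277, so the schedule is feasible.

Yes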